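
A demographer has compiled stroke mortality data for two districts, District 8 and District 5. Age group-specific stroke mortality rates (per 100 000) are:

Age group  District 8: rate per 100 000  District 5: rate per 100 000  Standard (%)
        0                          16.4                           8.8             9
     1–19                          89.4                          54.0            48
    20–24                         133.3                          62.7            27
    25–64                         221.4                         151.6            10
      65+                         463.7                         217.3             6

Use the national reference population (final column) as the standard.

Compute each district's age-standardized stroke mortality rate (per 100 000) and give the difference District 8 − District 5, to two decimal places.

58.50

Standard weights: 0.09, 0.48, 0.27, 0.10, 0.06.
District 8: 0.0900×16.4 + 0.4800×89.4 + 0.2700×133.3 + 0.1000×221.4 + 0.0600×463.7 = 130.3410 per 100 000.
District 5: 0.0900×8.8 + 0.4800×54.0 + 0.2700×62.7 + 0.1000×151.6 + 0.0600×217.3 = 71.8390 per 100 000.
Difference = 130.3410 − 71.8390 = 58.5020.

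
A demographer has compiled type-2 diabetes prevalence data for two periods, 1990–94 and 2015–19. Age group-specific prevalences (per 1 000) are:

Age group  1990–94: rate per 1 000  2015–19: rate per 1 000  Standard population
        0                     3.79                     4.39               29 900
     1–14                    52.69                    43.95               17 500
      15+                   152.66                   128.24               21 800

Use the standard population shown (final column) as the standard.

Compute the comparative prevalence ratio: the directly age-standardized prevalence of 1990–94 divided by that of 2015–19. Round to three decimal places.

Standard total = 69 200; weights = 0.4321, 0.2529, 0.3150.
1990–94: 0.4321×3.79 + 0.2529×52.69 + 0.3150×152.66 = 63.0547 per 1 000.
2015–19: 0.4321×4.39 + 0.2529×43.95 + 0.3150×128.24 = 53.4107 per 1 000.
Ratio = 63.0547 ÷ 53.4107 = 1.18056.

1.181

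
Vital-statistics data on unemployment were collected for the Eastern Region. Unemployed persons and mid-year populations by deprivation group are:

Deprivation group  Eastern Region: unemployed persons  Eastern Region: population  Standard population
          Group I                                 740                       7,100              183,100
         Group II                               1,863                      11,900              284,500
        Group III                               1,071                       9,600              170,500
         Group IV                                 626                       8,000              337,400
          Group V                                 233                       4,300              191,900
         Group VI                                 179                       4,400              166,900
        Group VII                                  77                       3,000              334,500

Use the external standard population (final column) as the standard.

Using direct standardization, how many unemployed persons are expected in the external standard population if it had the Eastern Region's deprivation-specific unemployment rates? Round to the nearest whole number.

134820

Deprivation-specific rates per 1,000 for the Eastern Region: 104.225, 156.555, 111.562, 78.250, 54.186, 40.682, 25.667.
Expected unemployed persons = Σ (standard pop × deprivation-specific rate ÷ 1,000)
= 183,100×104.225/1,000 + 284,500×156.555/1,000 + 170,500×111.562/1,000 + 337,400×78.250/1,000 + 191,900×54.186/1,000 + 166,900×40.682/1,000 + 334,500×25.667/1,000
= 19083.66 + 44539.79 + 19021.41 + 26401.55 + 10398.30 + 6789.80 + 8585.50 = 134820.01.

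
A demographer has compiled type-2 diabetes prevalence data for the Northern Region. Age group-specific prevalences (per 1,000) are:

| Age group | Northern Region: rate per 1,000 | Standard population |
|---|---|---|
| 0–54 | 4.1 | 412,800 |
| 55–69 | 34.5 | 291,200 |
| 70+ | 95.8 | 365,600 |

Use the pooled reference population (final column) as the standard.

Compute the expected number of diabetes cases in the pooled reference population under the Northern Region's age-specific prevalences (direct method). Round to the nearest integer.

46763

Expected diabetes cases = Σ (standard pop × age-specific rate ÷ 1,000)
= 412,800×4.1/1,000 + 291,200×34.5/1,000 + 365,600×95.8/1,000
= 1692.48 + 10046.40 + 35024.48 = 46763.36.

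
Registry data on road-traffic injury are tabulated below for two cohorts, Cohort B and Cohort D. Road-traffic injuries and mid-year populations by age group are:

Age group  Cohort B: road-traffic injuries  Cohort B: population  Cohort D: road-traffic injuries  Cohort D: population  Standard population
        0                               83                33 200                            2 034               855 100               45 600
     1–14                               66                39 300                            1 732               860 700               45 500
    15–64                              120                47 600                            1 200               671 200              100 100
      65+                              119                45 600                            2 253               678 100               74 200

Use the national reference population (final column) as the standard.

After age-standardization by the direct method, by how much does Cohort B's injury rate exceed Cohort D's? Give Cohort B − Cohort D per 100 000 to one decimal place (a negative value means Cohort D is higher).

Age-specific rates per 100 000 for Cohort B: 250.00, 167.94, 252.10, 260.96.
For Cohort D: 237.87, 201.23, 178.78, 332.25.
Standard total = 265 400; weights = 0.1718, 0.1714, 0.3772, 0.2796.
Cohort B: 0.1718×250.00 + 0.1714×167.94 + 0.3772×252.10 + 0.2796×260.96 = 239.7894 per 100 000.
Cohort D: 0.1718×237.87 + 0.1714×201.23 + 0.3772×178.78 + 0.2796×332.25 = 235.6901 per 100 000.
Difference = 239.7894 − 235.6901 = 4.0993.

4.1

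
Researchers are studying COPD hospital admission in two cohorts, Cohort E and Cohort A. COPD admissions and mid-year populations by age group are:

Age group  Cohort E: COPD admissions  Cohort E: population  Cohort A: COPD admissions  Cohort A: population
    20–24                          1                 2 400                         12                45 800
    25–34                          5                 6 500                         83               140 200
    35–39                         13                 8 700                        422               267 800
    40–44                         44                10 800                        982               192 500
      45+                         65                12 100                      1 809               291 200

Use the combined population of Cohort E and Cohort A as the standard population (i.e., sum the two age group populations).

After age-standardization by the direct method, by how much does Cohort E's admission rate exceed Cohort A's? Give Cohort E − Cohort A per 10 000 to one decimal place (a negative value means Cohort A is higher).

Age-specific rates per 10 000 for Cohort E: 4.17, 7.69, 14.94, 40.74, 53.72.
For Cohort A: 2.62, 5.92, 15.76, 51.01, 62.12.
Combined standard total = 978 000; weights = 0.0493, 0.1500, 0.2827, 0.2079, 0.3101.
Cohort E: 0.0493×4.17 + 0.1500×7.69 + 0.2827×14.94 + 0.2079×40.74 + 0.3101×53.72 = 30.7121 per 10 000.
Cohort A: 0.0493×2.62 + 0.1500×5.92 + 0.2827×15.76 + 0.2079×51.01 + 0.3101×62.12 = 35.3420 per 10 000.
Difference = 30.7121 − 35.3420 = -4.6299.

-4.6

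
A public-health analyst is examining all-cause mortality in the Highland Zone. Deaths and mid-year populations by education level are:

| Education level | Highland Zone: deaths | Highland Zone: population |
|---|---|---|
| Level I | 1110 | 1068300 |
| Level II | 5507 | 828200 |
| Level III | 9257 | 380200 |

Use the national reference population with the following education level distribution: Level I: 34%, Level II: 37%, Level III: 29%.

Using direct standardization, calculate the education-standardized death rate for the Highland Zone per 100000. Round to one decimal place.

987.4

Education-specific rates per 100000 for the Highland Zone: 103.90, 664.94, 2434.77.
Standard weights: 0.34, 0.37, 0.29.
Standardized rate: 0.3400×103.90 + 0.3700×664.94 + 0.2900×2434.77 = 987.4371 per 100000.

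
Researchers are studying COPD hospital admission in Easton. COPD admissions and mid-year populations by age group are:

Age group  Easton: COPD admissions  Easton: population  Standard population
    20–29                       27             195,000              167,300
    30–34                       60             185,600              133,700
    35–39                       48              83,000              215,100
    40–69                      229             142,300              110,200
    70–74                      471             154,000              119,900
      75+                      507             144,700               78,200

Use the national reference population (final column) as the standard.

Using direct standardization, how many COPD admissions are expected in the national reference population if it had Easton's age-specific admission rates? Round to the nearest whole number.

1009

Age-specific rates per 10,000 for Easton: 1.38, 3.23, 5.78, 16.09, 30.58, 35.04.
Expected COPD admissions = Σ (standard pop × age-specific rate ÷ 10,000)
= 167,300×1.38/10,000 + 133,700×3.23/10,000 + 215,100×5.78/10,000 + 110,200×16.09/10,000 + 119,900×30.58/10,000 + 78,200×35.04/10,000
= 23.16 + 43.22 + 124.40 + 177.34 + 366.71 + 274.00 = 1008.83.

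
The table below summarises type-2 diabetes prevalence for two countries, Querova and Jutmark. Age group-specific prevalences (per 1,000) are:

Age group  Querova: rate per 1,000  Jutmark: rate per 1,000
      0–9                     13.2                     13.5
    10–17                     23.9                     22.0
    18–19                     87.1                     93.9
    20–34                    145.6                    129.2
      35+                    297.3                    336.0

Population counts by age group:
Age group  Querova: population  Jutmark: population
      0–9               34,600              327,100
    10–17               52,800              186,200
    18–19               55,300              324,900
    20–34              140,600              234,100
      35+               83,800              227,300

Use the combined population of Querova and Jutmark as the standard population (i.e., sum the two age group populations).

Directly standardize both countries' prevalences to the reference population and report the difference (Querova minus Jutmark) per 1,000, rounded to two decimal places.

-4.88

Combined standard total = 1,666,700; weights = 0.2170, 0.1434, 0.2281, 0.2248, 0.1867.
Querova: 0.2170×13.2 + 0.1434×23.9 + 0.2281×87.1 + 0.2248×145.6 + 0.1867×297.3 = 114.3867 per 1,000.
Jutmark: 0.2170×13.5 + 0.1434×22.0 + 0.2281×93.9 + 0.2248×129.2 + 0.1867×336.0 = 119.2672 per 1,000.
Difference = 114.3867 − 119.2672 = -4.8805.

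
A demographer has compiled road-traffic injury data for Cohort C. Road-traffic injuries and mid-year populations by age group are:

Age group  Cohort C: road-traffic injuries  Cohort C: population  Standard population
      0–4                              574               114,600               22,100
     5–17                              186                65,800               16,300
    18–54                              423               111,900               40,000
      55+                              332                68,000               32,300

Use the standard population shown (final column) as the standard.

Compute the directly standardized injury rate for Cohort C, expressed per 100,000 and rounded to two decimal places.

420.66

Age-specific rates per 100,000 for Cohort C: 500.87, 282.67, 378.02, 488.24.
Standard total = 110,700; weights = 0.1996, 0.1472, 0.3613, 0.2918.
Standardized rate: 0.1996×500.87 + 0.1472×282.67 + 0.3613×378.02 + 0.2918×488.24 = 420.6642 per 100,000.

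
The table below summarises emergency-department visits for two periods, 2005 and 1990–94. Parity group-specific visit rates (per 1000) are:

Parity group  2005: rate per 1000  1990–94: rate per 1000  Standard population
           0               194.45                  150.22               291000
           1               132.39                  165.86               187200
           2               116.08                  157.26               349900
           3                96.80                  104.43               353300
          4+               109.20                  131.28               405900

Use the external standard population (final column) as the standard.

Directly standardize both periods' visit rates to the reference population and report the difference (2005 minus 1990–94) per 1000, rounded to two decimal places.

Standard total = 1587300; weights = 0.1833, 0.1179, 0.2204, 0.2226, 0.2557.
2005: 0.1833×194.45 + 0.1179×132.39 + 0.2204×116.08 + 0.2226×96.80 + 0.2557×109.20 = 126.3205 per 1000.
1990–94: 0.1833×150.22 + 0.1179×165.86 + 0.2204×157.26 + 0.2226×104.43 + 0.2557×131.28 = 138.5812 per 1000.
Difference = 126.3205 − 138.5812 = -12.2607.

-12.26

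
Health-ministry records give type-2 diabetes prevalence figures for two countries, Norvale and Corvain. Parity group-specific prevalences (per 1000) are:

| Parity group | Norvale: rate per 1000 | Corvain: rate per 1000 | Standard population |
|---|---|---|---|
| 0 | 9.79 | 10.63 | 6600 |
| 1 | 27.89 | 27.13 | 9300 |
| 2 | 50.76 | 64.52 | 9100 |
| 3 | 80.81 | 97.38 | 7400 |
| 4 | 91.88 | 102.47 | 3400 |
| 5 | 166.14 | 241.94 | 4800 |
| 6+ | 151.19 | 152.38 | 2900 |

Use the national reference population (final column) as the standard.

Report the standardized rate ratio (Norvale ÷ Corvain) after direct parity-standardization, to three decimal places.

Standard total = 43500; weights = 0.1517, 0.2138, 0.2092, 0.1701, 0.0782, 0.1103, 0.0667.
Norvale: 0.1517×9.79 + 0.2138×27.89 + 0.2092×50.76 + 0.1701×80.81 + 0.0782×91.88 + 0.1103×166.14 + 0.0667×151.19 = 67.4073 per 1000.
Corvain: 0.1517×10.63 + 0.2138×27.13 + 0.2092×64.52 + 0.1701×97.38 + 0.0782×102.47 + 0.1103×241.94 + 0.0667×152.38 = 82.3408 per 1000.
Ratio = 67.4073 ÷ 82.3408 = 0.81864.

0.819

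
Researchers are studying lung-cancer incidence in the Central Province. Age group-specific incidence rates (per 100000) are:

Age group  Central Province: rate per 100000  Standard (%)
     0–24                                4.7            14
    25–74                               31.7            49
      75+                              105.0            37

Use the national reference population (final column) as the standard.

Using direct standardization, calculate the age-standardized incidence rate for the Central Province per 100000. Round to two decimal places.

55.04

Standard weights: 0.14, 0.49, 0.37.
Standardized rate: 0.1400×4.7 + 0.4900×31.7 + 0.3700×105.0 = 55.0410 per 100000.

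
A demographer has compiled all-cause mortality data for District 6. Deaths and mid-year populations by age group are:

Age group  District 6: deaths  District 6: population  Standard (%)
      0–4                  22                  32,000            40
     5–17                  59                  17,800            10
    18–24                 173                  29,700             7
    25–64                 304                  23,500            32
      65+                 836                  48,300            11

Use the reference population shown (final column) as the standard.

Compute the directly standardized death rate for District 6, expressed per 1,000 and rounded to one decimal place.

Age-specific rates per 1,000 for District 6: 0.688, 3.315, 5.825, 12.936, 17.308.
Standard weights: 0.40, 0.10, 0.07, 0.32, 0.11.
Standardized rate: 0.4000×0.688 + 0.1000×3.315 + 0.0700×5.825 + 0.3200×12.936 + 0.1100×17.308 = 7.0577 per 1,000.

7.1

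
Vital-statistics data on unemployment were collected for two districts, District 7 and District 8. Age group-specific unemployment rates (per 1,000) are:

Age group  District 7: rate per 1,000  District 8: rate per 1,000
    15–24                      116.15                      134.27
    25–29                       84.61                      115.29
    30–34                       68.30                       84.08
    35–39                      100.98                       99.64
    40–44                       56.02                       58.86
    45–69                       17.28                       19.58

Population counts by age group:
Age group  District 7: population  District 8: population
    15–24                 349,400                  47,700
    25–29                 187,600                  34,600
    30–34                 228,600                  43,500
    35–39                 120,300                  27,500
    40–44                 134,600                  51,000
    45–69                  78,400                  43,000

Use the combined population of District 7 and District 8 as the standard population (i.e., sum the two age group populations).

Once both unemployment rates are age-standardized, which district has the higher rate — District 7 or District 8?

Combined standard total = 1,346,200; weights = 0.2950, 0.1651, 0.2021, 0.1098, 0.1379, 0.0902.
District 7: 0.2950×116.15 + 0.1651×84.61 + 0.2021×68.30 + 0.1098×100.98 + 0.1379×56.02 + 0.0902×17.28 = 82.4007 per 1,000.
District 8: 0.2950×134.27 + 0.1651×115.29 + 0.2021×84.08 + 0.1098×99.64 + 0.1379×58.86 + 0.0902×19.58 = 96.4511 per 1,000.
The crude rates (84.73 vs 83.44) would put District 7 higher, but that reflects its age composition; once standardized to a common age structure, District 8 has the higher underlying rate.

District 8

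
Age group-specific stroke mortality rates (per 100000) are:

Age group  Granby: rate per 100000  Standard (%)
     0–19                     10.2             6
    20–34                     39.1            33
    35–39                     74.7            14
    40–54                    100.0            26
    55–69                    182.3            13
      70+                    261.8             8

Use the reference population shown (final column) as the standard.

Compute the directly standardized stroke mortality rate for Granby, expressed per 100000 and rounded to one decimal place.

Standard weights: 0.06, 0.33, 0.14, 0.26, 0.13, 0.08.
Standardized rate: 0.0600×10.2 + 0.3300×39.1 + 0.1400×74.7 + 0.2600×100.0 + 0.1300×182.3 + 0.0800×261.8 = 94.6160 per 100000.

94.6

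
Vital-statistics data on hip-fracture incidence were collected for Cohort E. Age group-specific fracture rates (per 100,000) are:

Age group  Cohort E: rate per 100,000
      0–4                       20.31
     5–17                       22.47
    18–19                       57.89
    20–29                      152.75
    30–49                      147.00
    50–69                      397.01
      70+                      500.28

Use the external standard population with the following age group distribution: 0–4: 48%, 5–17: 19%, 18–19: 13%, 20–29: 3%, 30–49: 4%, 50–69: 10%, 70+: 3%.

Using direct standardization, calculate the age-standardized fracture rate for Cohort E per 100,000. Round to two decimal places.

86.72

Standard weights: 0.48, 0.19, 0.13, 0.03, 0.04, 0.10, 0.03.
Standardized rate: 0.4800×20.31 + 0.1900×22.47 + 0.1300×57.89 + 0.0300×152.75 + 0.0400×147.00 + 0.1000×397.01 + 0.0300×500.28 = 86.7157 per 100,000.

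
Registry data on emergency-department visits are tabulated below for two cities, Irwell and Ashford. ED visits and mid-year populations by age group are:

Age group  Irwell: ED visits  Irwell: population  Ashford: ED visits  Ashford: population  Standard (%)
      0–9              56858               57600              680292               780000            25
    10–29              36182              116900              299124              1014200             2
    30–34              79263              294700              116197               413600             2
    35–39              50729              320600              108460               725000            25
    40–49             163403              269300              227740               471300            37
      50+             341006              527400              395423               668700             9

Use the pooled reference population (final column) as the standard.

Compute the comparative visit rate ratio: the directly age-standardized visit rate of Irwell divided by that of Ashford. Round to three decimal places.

1.164

Age-specific rates per 1000 for Irwell: 987.118, 309.512, 268.962, 158.231, 606.769, 646.579.
For Ashford: 872.169, 294.936, 280.941, 149.600, 483.217, 591.331.
Standard weights: 0.25, 0.02, 0.02, 0.25, 0.37, 0.09.
Irwell: 0.2500×987.118 + 0.0200×309.512 + 0.0200×268.962 + 0.2500×158.231 + 0.3700×606.769 + 0.0900×646.579 = 580.6037 per 1000.
Ashford: 0.2500×872.169 + 0.0200×294.936 + 0.0200×280.941 + 0.2500×149.600 + 0.3700×483.217 + 0.0900×591.331 = 498.9698 per 1000.
Ratio = 580.6037 ÷ 498.9698 = 1.16360.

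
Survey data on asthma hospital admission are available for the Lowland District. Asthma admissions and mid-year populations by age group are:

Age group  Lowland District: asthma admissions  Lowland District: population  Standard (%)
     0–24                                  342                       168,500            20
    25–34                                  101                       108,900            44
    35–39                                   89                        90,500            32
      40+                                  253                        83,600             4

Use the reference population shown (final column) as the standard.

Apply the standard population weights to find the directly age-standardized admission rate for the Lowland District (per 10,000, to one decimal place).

12.5

Age-specific rates per 10,000 for the Lowland District: 20.30, 9.27, 9.83, 30.26.
Standard weights: 0.20, 0.44, 0.32, 0.04.
Standardized rate: 0.2000×20.30 + 0.4400×9.27 + 0.3200×9.83 + 0.0400×30.26 = 12.4976 per 10,000.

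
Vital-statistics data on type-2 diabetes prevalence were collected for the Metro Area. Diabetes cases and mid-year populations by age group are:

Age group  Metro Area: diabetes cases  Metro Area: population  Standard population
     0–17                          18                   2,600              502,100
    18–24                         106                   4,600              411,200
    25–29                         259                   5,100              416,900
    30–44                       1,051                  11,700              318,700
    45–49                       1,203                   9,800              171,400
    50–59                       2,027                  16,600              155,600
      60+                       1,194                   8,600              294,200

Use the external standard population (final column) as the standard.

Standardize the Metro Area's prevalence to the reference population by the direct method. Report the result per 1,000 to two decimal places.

Age-specific rates per 1,000 for the Metro Area: 6.923, 23.043, 50.784, 89.829, 122.755, 122.108, 138.837.
Standard total = 2,270,100; weights = 0.2212, 0.1811, 0.1836, 0.1404, 0.0755, 0.0685, 0.1296.
Standardized rate: 0.2212×6.923 + 0.1811×23.043 + 0.1836×50.784 + 0.1404×89.829 + 0.0755×122.755 + 0.0685×122.108 + 0.1296×138.837 = 63.2740 per 1,000.

63.27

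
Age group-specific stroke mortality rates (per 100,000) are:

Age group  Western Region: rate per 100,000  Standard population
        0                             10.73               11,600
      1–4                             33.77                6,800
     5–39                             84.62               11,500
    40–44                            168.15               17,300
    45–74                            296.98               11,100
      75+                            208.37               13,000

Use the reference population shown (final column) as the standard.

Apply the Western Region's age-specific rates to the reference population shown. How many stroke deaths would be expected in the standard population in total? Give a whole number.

Expected stroke deaths = Σ (standard pop × age-specific rate ÷ 100,000)
= 11,600×10.73/100,000 + 6,800×33.77/100,000 + 11,500×84.62/100,000 + 17,300×168.15/100,000 + 11,100×296.98/100,000 + 13,000×208.37/100,000
= 1.24 + 2.30 + 9.73 + 29.09 + 32.96 + 27.09 = 102.42.

102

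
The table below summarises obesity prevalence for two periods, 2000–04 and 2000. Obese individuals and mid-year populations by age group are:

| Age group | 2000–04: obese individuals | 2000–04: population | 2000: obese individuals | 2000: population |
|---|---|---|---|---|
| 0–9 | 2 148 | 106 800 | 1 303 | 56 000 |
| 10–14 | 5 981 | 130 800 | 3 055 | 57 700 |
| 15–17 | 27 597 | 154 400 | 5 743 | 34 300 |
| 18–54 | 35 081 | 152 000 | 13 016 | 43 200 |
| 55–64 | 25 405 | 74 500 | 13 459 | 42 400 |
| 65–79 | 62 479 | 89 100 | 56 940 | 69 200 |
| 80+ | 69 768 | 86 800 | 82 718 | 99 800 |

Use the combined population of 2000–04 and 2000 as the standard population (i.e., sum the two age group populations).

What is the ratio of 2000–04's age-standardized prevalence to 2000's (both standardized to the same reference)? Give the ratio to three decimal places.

0.919

Age-specific rates per 1 000 for 2000–04: 20.112, 45.726, 178.737, 230.796, 341.007, 701.223, 803.779.
For 2000: 23.268, 52.946, 167.434, 301.296, 317.429, 822.832, 828.838.
Combined standard total = 1 197 000; weights = 0.1360, 0.1575, 0.1576, 0.1631, 0.0977, 0.1322, 0.1559.
2000–04: 0.1360×20.112 + 0.1575×45.726 + 0.1576×178.737 + 0.1631×230.796 + 0.0977×341.007 + 0.1322×701.223 + 0.1559×803.779 = 327.0888 per 1 000.
2000: 0.1360×23.268 + 0.1575×52.946 + 0.1576×167.434 + 0.1631×301.296 + 0.0977×317.429 + 0.1322×822.832 + 0.1559×828.838 = 356.0562 per 1 000.
Ratio = 327.0888 ÷ 356.0562 = 0.91864.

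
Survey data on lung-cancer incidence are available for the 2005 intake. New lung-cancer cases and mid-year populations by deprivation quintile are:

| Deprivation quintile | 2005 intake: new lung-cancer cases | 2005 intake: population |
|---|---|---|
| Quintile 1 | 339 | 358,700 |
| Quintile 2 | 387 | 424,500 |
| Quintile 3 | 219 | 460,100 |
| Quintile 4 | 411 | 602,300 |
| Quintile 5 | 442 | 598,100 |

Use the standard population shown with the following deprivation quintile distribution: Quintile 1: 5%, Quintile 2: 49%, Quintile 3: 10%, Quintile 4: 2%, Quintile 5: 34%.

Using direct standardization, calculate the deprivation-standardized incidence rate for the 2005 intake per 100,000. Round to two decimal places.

Deprivation-specific rates per 100,000 for the 2005 intake: 94.51, 91.17, 47.60, 68.24, 73.90.
Standard weights: 0.05, 0.49, 0.10, 0.02, 0.34.
Standardized rate: 0.0500×94.51 + 0.4900×91.17 + 0.1000×47.60 + 0.0200×68.24 + 0.3400×73.90 = 80.6476 per 100,000.

80.65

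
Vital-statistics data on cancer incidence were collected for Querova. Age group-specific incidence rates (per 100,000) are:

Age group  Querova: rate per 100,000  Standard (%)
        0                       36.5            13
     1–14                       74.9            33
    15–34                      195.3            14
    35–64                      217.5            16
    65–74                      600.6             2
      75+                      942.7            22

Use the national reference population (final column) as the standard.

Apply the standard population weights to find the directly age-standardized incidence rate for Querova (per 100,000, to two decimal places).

311.01

Standard weights: 0.13, 0.33, 0.14, 0.16, 0.02, 0.22.
Standardized rate: 0.1300×36.5 + 0.3300×74.9 + 0.1400×195.3 + 0.1600×217.5 + 0.0200×600.6 + 0.2200×942.7 = 311.0100 per 100,000.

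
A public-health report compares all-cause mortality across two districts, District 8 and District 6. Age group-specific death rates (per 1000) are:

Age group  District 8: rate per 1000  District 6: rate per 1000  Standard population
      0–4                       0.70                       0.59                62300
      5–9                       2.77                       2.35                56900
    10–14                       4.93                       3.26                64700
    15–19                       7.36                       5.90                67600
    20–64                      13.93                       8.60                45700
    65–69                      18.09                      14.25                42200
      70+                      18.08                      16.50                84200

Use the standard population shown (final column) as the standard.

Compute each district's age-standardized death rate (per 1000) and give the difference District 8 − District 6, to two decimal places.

Standard total = 423600; weights = 0.1471, 0.1343, 0.1527, 0.1596, 0.1079, 0.0996, 0.1988.
District 8: 0.1471×0.70 + 0.1343×2.77 + 0.1527×4.93 + 0.1596×7.36 + 0.1079×13.93 + 0.0996×18.09 + 0.1988×18.08 = 9.3014 per 1000.
District 6: 0.1471×0.59 + 0.1343×2.35 + 0.1527×3.26 + 0.1596×5.90 + 0.1079×8.60 + 0.0996×14.25 + 0.1988×16.50 = 7.4691 per 1000.
Difference = 9.3014 − 7.4691 = 1.8323.

1.83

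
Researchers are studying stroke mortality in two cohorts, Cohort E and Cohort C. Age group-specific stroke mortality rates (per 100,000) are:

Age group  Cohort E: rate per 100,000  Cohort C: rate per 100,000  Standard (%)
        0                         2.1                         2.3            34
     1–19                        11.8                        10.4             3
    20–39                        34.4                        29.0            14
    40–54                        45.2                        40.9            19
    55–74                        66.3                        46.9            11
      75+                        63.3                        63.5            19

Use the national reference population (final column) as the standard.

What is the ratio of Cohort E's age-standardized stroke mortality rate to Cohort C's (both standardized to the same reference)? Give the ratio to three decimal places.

1.121

Standard weights: 0.34, 0.03, 0.14, 0.19, 0.11, 0.19.
Cohort E: 0.3400×2.1 + 0.0300×11.8 + 0.1400×34.4 + 0.1900×45.2 + 0.1100×66.3 + 0.1900×63.3 = 33.7920 per 100,000.
Cohort C: 0.3400×2.3 + 0.0300×10.4 + 0.1400×29.0 + 0.1900×40.9 + 0.1100×46.9 + 0.1900×63.5 = 30.1490 per 100,000.
Ratio = 33.7920 ÷ 30.1490 = 1.12083.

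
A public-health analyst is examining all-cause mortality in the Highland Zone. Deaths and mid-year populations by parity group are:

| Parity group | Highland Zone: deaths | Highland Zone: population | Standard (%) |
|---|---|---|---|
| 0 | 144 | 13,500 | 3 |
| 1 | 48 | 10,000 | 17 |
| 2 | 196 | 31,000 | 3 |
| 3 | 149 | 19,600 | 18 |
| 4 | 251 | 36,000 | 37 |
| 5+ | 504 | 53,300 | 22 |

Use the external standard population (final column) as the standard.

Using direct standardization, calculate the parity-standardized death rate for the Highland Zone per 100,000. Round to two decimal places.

735.41

Parity-specific rates per 100,000 for the Highland Zone: 1066.67, 480.00, 632.26, 760.20, 697.22, 945.59.
Standard weights: 0.03, 0.17, 0.03, 0.18, 0.37, 0.22.
Standardized rate: 0.0300×1066.67 + 0.1700×480.00 + 0.0300×632.26 + 0.1800×760.20 + 0.3700×697.22 + 0.2200×945.59 = 735.4067 per 100,000.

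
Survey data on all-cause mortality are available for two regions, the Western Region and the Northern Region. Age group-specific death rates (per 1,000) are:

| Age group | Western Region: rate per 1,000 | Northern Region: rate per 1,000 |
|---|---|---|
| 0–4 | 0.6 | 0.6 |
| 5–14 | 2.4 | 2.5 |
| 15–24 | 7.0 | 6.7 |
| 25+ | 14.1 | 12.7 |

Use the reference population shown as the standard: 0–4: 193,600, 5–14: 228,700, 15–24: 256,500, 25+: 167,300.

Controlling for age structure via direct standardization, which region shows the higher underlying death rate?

Standard total = 846,100; weights = 0.2288, 0.2703, 0.3032, 0.1977.
The Western Region: 0.2288×0.6 + 0.2703×2.4 + 0.3032×7.0 + 0.1977×14.1 = 5.6961 per 1,000.
The Northern Region: 0.2288×0.6 + 0.2703×2.5 + 0.3032×6.7 + 0.1977×12.7 = 5.3554 per 1,000.

Western Region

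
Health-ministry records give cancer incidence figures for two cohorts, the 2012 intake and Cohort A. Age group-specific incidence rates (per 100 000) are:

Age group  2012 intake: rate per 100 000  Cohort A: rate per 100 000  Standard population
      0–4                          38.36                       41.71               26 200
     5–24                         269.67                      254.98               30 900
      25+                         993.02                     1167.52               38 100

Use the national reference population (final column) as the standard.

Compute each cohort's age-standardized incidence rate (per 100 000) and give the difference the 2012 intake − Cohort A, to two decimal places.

-65.99

Standard total = 95 200; weights = 0.2752, 0.3246, 0.4002.
The 2012 intake: 0.2752×38.36 + 0.3246×269.67 + 0.4002×993.02 = 495.5031 per 100 000.
Cohort A: 0.2752×41.71 + 0.3246×254.98 + 0.4002×1167.52 = 561.4937 per 100 000.
Difference = 495.5031 − 561.4937 = -65.9905.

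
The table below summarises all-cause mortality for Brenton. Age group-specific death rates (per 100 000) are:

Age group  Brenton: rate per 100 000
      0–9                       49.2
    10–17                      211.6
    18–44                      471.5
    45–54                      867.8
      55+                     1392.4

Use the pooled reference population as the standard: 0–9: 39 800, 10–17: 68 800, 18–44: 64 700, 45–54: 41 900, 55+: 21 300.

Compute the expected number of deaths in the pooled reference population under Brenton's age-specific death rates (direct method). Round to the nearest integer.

1130

Expected deaths = Σ (standard pop × age-specific rate ÷ 100 000)
= 39 800×49.2/100 000 + 68 800×211.6/100 000 + 64 700×471.5/100 000 + 41 900×867.8/100 000 + 21 300×1392.4/100 000
= 19.58 + 145.58 + 305.06 + 363.61 + 296.58 = 1130.41.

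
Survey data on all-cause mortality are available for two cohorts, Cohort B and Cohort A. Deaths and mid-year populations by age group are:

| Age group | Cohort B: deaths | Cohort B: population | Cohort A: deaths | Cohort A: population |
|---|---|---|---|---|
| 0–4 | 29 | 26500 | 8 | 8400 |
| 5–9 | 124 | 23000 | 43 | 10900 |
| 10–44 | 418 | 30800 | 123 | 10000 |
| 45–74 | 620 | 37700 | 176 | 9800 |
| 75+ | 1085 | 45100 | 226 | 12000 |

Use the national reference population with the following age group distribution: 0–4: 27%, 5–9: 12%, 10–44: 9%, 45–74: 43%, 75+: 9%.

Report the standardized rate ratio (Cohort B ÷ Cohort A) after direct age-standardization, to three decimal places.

Age-specific rates per 1000 for Cohort B: 1.094, 5.391, 13.571, 16.446, 24.058.
For Cohort A: 0.952, 3.945, 12.300, 17.959, 18.833.
Standard weights: 0.27, 0.12, 0.09, 0.43, 0.09.
Cohort B: 0.2700×1.094 + 0.1200×5.391 + 0.0900×13.571 + 0.4300×16.446 + 0.0900×24.058 = 11.4007 per 1000.
Cohort A: 0.2700×0.952 + 0.1200×3.945 + 0.0900×12.300 + 0.4300×17.959 + 0.0900×18.833 = 11.2550 per 1000.
Ratio = 11.4007 ÷ 11.2550 = 1.01294.

1.013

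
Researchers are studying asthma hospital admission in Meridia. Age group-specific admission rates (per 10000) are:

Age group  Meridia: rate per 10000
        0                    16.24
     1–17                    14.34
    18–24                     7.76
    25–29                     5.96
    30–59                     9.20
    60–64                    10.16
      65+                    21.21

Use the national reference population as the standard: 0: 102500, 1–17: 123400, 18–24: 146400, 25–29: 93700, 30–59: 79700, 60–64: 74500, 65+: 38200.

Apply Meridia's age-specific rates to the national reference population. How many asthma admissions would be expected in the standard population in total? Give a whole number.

Expected asthma admissions = Σ (standard pop × age-specific rate ÷ 10000)
= 102500×16.24/10000 + 123400×14.34/10000 + 146400×7.76/10000 + 93700×5.96/10000 + 79700×9.20/10000 + 74500×10.16/10000 + 38200×21.21/10000
= 166.46 + 176.96 + 113.61 + 55.85 + 73.32 + 75.69 + 81.02 = 742.91.

743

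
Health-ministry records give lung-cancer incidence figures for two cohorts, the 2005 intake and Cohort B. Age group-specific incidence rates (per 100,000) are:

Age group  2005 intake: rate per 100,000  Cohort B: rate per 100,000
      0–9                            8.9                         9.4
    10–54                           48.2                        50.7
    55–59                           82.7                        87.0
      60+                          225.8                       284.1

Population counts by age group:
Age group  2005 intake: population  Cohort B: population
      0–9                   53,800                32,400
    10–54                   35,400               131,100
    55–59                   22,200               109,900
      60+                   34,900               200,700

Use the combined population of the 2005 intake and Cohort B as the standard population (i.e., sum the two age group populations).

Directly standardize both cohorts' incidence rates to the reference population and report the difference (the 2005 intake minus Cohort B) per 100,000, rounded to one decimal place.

-23.8

Combined standard total = 620,400; weights = 0.1389, 0.2684, 0.2129, 0.3798.
The 2005 intake: 0.1389×8.9 + 0.2684×48.2 + 0.2129×82.7 + 0.3798×225.8 = 117.5300 per 100,000.
Cohort B: 0.1389×9.4 + 0.2684×50.7 + 0.2129×87.0 + 0.3798×284.1 = 141.3257 per 100,000.
Difference = 117.5300 − 141.3257 = -23.7957.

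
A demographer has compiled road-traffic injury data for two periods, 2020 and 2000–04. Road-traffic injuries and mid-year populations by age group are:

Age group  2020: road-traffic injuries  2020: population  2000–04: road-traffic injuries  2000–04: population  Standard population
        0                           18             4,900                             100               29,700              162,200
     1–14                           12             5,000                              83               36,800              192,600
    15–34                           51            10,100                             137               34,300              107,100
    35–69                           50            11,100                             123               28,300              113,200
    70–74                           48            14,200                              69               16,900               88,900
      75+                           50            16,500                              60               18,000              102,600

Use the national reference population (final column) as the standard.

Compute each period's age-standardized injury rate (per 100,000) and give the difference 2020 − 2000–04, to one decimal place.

Age-specific rates per 100,000 for 2020: 367.35, 240.00, 504.95, 450.45, 338.03, 303.03.
For 2000–04: 336.70, 225.54, 399.42, 434.63, 408.28, 333.33.
Standard total = 766,600; weights = 0.2116, 0.2512, 0.1397, 0.1477, 0.1160, 0.1338.
2020: 0.2116×367.35 + 0.2512×240.00 + 0.1397×504.95 + 0.1477×450.45 + 0.1160×338.03 + 0.1338×303.03 = 354.8402 per 100,000.
2000–04: 0.2116×336.70 + 0.2512×225.54 + 0.1397×399.42 + 0.1477×434.63 + 0.1160×408.28 + 0.1338×333.33 = 339.8467 per 100,000.
Difference = 354.8402 − 339.8467 = 14.9935.

15.0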